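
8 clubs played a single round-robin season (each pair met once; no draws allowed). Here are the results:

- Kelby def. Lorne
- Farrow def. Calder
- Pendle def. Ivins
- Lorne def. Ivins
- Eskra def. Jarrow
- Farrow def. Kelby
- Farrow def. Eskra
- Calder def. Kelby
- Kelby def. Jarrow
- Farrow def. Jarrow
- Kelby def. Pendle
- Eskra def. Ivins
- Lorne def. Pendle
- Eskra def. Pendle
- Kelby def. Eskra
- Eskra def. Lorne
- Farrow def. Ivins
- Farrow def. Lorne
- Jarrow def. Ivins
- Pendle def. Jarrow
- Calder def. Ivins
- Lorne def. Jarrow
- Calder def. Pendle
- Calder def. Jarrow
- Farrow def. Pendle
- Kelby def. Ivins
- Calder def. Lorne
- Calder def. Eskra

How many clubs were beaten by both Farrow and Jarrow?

1

Farrow beat: Calder, Pendle, Eskra, Ivins, Jarrow, Lorne, Kelby.
Jarrow beat: Ivins.
Both beat: Ivins — 1.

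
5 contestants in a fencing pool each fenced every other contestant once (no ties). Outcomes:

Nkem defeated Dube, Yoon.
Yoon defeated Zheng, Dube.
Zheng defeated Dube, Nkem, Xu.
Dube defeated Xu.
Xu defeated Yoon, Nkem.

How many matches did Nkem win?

Nkem's results: beat Yoon, Dube; lost to Xu, Zheng.
That is 2 wins.

2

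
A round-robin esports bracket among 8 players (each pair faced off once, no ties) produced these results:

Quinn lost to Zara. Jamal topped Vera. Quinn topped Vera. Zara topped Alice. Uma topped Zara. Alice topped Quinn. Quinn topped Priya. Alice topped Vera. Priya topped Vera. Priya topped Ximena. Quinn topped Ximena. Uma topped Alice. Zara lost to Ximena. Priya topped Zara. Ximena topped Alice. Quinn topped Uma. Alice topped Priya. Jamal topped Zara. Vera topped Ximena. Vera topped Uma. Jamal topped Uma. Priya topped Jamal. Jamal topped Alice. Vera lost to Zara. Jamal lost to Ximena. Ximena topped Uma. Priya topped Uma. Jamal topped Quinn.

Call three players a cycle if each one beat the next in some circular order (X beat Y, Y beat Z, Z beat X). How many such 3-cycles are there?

Win totals: Zara 3, Ximena 4, Jamal 5, Priya 5, Vera 2, Alice 3, Quinn 4, Uma 2.
A player with w wins dominates both others in C(w,2) triples; summing gives 3 + 6 + 10 + 10 + 1 + 3 + 6 + 1 = 40 transitive triples.
Total triples C(8,3) = 56, so cyclic triples = 56 − 40 = 16.

16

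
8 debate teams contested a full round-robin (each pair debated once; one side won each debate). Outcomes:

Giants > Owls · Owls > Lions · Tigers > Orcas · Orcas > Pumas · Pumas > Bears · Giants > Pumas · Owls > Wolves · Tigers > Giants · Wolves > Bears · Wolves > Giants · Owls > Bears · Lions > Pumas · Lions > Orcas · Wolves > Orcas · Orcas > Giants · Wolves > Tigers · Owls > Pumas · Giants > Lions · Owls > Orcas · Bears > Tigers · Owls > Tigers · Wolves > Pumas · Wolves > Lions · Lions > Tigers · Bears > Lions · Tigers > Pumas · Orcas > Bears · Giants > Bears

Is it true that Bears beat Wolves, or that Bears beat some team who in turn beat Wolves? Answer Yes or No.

No

Bears did not beat Wolves directly.
Bears beat Tigers, Lions, but each of them lost to Wolves. No two-step path.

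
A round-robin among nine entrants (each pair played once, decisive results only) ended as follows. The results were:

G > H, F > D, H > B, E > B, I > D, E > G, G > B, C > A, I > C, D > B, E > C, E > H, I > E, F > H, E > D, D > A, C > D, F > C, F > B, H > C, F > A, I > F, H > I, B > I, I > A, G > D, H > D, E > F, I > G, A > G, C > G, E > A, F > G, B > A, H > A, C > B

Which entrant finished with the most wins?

E

Win totals: A 1, B 2, C 4, D 2, E 7, F 6, G 3, H 5, I 6.
E leads with 7 wins (next highest: 6).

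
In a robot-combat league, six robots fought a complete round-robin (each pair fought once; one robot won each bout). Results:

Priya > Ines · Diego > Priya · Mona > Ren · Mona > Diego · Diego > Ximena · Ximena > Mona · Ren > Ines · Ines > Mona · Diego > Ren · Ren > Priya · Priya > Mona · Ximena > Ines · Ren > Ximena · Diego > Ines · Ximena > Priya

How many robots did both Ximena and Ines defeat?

1

Ximena beat: Priya, Mona, Ines.
Ines beat: Mona.
Both beat: Mona — 1.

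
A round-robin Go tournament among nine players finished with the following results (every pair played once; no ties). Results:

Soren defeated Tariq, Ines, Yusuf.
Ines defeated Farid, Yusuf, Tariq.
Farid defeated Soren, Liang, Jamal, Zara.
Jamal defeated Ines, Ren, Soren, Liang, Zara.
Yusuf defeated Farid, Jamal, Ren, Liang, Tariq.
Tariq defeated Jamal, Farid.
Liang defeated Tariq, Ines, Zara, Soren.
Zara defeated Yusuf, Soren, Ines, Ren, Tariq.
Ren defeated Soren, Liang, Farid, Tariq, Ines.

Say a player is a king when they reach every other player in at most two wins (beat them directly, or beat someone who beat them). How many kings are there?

7

Ren reaches everyone (king).
Liang reaches everyone (king).
Yusuf reaches everyone (king).
Farid reaches everyone (king).
Zara reaches everyone (king).
Jamal reaches everyone (king).
Tariq cannot reach Yusuf in two steps.
Soren cannot reach Zara in two steps.
Ines reaches everyone (king).
Kings: Ren, Liang, Yusuf, Farid, Zara, Jamal, Ines — 7.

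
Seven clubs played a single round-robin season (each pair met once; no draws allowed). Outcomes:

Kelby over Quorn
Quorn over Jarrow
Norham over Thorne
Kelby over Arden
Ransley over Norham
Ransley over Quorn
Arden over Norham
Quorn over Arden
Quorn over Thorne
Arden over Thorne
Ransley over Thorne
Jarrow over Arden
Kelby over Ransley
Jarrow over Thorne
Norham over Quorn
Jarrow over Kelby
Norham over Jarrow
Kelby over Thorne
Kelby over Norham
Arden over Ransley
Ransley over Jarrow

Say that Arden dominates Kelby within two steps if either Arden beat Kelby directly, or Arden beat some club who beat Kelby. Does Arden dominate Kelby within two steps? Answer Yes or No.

Arden did not beat Kelby directly.
Arden beat Norham, Ransley, Thorne, but each of them lost to Kelby. No two-step path.

No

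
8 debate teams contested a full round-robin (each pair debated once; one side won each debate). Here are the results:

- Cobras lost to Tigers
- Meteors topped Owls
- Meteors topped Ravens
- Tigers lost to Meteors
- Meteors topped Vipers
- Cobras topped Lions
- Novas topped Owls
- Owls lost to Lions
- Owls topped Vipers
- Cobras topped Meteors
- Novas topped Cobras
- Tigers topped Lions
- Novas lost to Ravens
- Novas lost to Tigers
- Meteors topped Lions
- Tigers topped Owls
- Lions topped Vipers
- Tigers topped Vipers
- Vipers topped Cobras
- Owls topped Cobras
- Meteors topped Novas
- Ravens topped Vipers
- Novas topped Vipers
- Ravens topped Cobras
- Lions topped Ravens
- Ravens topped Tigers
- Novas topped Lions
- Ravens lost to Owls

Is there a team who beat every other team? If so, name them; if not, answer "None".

None

Highest win total is Meteors with 6 (out of 7 possible).
Meteors lost to Cobras, so no team went undefeated.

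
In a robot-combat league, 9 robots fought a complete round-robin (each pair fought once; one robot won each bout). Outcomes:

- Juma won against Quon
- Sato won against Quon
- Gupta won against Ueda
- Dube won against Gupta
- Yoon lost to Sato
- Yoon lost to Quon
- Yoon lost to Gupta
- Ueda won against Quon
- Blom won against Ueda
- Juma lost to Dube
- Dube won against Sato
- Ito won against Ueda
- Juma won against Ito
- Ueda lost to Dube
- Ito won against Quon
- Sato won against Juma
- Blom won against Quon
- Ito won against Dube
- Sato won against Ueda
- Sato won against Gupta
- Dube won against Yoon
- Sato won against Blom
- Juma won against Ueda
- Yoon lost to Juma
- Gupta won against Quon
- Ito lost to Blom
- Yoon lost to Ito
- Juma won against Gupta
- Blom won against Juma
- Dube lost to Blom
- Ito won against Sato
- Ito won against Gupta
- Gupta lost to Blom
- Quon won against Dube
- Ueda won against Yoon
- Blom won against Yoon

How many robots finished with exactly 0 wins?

1

Win totals: Blom 7, Ito 6, Dube 5, Quon 2, Yoon 0, Juma 5, Gupta 3, Ueda 2, Sato 6.
Exactly 0: Yoon — 1 robot.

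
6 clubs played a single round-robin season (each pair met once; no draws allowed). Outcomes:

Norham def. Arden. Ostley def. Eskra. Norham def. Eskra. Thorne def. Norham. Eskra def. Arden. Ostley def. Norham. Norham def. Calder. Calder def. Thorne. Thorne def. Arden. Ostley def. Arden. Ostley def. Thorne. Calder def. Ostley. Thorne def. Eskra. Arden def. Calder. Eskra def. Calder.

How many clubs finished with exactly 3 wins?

2

Win totals: Ostley 4, Thorne 3, Calder 2, Norham 3, Eskra 2, Arden 1.
Exactly 3: Thorne, Norham — 2 clubs.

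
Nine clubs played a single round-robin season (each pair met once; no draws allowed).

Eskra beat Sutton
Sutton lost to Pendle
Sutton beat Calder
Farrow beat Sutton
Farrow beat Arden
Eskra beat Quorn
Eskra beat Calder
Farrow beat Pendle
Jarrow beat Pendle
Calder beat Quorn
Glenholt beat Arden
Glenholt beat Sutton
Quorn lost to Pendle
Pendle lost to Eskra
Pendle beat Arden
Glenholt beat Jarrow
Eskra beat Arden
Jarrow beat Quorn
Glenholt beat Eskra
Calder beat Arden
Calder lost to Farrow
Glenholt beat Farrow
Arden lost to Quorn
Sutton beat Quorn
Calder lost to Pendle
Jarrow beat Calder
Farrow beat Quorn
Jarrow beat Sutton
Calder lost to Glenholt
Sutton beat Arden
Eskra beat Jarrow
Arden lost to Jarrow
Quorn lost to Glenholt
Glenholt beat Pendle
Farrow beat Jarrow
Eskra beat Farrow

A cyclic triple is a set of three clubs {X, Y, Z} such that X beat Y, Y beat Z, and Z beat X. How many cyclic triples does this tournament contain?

Win totals: Sutton 3, Jarrow 5, Arden 0, Pendle 4, Quorn 1, Glenholt 8, Eskra 7, Farrow 6, Calder 2.
A club with w wins dominates both others in C(w,2) triples; summing gives 3 + 10 + 0 + 6 + 0 + 28 + 21 + 15 + 1 = 84 transitive triples.
Total triples C(9,3) = 84, so cyclic triples = 84 − 84 = 0.

0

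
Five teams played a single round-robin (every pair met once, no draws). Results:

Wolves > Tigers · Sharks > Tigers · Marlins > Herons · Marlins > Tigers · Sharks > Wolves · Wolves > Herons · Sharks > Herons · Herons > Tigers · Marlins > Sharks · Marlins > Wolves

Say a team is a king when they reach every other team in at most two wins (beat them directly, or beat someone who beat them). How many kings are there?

Herons cannot reach Sharks, Marlins, Wolves in two steps.
Sharks cannot reach Marlins in two steps.
Marlins reaches everyone (king).
Wolves cannot reach Sharks, Marlins in two steps.
Tigers cannot reach Herons, Sharks, Marlins, Wolves in two steps.
Kings: Marlins — 1.

1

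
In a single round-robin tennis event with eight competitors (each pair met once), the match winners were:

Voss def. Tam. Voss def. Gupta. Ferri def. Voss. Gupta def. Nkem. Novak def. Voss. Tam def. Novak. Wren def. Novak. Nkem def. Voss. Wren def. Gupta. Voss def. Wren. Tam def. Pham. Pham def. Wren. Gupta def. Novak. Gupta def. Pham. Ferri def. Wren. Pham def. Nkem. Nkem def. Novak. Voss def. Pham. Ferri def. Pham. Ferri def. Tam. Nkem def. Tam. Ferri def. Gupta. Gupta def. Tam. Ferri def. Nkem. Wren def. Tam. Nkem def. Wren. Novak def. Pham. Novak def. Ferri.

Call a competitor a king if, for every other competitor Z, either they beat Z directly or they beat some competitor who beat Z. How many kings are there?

Novak reaches everyone (king).
Wren reaches everyone (king).
Pham cannot reach Ferri in two steps.
Ferri reaches everyone (king).
Gupta reaches everyone (king).
Tam cannot reach Gupta in two steps.
Voss cannot reach Ferri in two steps.
Nkem reaches everyone (king).
Kings: Novak, Wren, Ferri, Gupta, Nkem — 5.

5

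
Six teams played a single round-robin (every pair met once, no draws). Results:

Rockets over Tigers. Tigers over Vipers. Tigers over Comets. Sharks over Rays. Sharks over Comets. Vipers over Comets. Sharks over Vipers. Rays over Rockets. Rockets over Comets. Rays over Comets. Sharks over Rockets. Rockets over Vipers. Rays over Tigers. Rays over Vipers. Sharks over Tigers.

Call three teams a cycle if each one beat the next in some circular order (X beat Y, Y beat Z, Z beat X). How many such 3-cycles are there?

Of the C(6,3) = 20 triples, the cyclic ones are: none.
That is 0.

0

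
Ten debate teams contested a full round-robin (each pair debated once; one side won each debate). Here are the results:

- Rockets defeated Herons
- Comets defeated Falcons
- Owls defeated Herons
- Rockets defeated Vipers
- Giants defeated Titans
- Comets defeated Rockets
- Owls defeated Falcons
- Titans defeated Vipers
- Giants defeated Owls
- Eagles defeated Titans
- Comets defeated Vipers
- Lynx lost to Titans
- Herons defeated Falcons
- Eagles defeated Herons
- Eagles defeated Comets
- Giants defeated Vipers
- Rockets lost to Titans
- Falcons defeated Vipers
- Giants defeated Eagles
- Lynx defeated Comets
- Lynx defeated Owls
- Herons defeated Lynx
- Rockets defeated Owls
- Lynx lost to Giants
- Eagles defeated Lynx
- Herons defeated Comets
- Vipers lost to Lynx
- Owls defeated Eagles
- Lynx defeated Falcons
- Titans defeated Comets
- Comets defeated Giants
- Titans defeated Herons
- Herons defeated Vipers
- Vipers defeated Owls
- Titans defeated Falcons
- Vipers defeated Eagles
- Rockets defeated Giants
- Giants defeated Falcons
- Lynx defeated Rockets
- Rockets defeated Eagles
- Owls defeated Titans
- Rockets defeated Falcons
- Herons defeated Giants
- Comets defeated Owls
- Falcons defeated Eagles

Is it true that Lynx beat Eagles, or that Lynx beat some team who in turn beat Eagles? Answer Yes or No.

Lynx did not beat Eagles directly.
Lynx beat Vipers, Owls, Falcons, Rockets, Comets. Of those, Vipers beat Eagles.

Yes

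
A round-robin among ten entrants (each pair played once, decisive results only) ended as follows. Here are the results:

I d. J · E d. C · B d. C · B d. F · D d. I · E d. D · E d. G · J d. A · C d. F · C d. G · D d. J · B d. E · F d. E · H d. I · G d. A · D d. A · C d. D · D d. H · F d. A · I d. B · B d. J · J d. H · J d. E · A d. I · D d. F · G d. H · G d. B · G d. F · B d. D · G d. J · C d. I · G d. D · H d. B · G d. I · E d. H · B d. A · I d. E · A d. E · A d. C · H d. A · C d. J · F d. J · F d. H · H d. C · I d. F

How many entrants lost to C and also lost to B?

C beat: D, F, G, I, J.
B beat: A, C, D, E, F, J.
Both beat: D, F, J — 3.

3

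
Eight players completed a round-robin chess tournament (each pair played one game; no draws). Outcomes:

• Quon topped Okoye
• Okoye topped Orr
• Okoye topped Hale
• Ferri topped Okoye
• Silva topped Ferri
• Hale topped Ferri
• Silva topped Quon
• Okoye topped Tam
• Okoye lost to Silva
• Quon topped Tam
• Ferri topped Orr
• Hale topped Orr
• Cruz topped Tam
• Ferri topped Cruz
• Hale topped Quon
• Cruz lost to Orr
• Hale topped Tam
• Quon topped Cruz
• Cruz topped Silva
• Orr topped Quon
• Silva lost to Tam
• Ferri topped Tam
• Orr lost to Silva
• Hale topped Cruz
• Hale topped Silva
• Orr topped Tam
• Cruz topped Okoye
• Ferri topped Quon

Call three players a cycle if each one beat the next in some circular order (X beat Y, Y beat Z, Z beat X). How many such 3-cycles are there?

13

Win totals: Hale 6, Ferri 5, Quon 3, Orr 3, Cruz 3, Silva 4, Okoye 3, Tam 1.
A player with w wins dominates both others in C(w,2) triples; summing gives 15 + 10 + 3 + 3 + 3 + 6 + 3 + 0 = 43 transitive triples.
Total triples C(8,3) = 56, so cyclic triples = 56 − 43 = 13.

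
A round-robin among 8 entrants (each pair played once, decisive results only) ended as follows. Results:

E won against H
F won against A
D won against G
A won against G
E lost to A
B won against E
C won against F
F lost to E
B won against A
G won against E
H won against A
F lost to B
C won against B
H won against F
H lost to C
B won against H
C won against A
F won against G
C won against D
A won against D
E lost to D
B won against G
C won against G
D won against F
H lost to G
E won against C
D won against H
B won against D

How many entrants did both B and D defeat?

B beat: A, D, E, F, G, H.
D beat: E, F, G, H.
Both beat: E, F, G, H — 4.

4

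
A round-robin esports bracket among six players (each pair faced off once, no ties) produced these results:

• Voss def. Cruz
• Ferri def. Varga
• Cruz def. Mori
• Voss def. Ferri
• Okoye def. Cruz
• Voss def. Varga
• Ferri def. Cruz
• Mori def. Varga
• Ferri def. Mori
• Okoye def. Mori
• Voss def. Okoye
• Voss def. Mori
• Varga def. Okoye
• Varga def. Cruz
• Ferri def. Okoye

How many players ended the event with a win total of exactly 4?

Win totals: Mori 1, Cruz 1, Ferri 4, Varga 2, Voss 5, Okoye 2.
Exactly 4: Ferri — 1 player.

1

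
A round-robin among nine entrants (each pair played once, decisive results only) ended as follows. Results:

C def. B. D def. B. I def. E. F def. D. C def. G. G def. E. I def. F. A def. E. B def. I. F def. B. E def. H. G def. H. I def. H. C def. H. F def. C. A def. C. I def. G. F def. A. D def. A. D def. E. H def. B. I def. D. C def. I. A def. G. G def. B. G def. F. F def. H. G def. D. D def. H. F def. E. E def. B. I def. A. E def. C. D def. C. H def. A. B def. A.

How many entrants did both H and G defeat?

H beat: A, B.
G beat: B, D, E, F, H.
Both beat: B — 1.

1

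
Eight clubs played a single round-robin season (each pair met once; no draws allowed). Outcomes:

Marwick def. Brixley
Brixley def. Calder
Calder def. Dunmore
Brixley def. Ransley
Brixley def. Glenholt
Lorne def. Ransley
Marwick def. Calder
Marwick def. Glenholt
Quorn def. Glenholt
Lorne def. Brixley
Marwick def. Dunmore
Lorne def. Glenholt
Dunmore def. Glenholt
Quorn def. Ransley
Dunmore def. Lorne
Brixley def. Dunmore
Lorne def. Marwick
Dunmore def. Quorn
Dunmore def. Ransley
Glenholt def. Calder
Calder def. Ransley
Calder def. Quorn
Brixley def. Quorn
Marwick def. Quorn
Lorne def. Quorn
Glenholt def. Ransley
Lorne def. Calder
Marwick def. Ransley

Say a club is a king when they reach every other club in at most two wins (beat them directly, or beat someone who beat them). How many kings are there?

Ransley cannot reach Dunmore, Quorn, Glenholt, Brixley, Marwick, Lorne, Calder in two steps.
Dunmore reaches everyone (king).
Quorn cannot reach Dunmore, Brixley, Marwick, Lorne in two steps.
Glenholt cannot reach Brixley, Marwick, Lorne in two steps.
Brixley cannot reach Marwick in two steps.
Marwick reaches everyone (king).
Lorne reaches everyone (king).
Calder cannot reach Brixley, Marwick in two steps.
Kings: Dunmore, Marwick, Lorne — 3.

3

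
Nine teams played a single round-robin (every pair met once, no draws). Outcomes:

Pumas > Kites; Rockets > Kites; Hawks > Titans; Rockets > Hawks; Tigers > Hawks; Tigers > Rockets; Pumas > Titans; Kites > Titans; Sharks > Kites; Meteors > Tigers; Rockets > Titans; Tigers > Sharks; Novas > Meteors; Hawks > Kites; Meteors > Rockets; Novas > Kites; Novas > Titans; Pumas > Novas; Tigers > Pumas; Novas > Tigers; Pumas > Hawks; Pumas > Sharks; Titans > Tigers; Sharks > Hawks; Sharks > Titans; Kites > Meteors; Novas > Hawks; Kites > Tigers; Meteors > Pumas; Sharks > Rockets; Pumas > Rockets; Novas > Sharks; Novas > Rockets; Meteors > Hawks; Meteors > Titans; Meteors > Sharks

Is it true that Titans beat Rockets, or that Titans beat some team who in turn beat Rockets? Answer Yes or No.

Yes

Titans did not beat Rockets directly.
Titans beat Tigers. Of those, Tigers beat Rockets.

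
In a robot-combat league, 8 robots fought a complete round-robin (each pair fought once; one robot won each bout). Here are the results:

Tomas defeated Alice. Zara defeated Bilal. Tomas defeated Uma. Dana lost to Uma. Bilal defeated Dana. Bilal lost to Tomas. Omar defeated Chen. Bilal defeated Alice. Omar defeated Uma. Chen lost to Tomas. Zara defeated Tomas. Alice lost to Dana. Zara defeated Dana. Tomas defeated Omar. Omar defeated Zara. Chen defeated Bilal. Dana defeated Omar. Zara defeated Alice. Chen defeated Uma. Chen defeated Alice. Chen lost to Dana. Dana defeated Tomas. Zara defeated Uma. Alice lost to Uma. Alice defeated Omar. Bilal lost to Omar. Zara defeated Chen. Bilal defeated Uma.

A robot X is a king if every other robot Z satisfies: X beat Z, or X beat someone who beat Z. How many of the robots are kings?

4

Chen cannot reach Tomas, Zara in two steps.
Dana reaches everyone (king).
Bilal cannot reach Zara in two steps.
Tomas reaches everyone (king).
Alice cannot reach Dana, Tomas in two steps.
Uma cannot reach Bilal, Zara in two steps.
Zara reaches everyone (king).
Omar reaches everyone (king).
Kings: Dana, Tomas, Zara, Omar — 4.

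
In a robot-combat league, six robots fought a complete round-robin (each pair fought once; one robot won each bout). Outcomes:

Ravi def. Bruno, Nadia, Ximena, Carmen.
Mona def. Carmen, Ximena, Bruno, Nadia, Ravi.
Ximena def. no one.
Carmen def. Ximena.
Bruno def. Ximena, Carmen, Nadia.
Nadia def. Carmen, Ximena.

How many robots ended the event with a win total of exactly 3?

Win totals: Ximena 0, Carmen 1, Ravi 4, Mona 5, Nadia 2, Bruno 3.
Exactly 3: Bruno — 1 robot.

1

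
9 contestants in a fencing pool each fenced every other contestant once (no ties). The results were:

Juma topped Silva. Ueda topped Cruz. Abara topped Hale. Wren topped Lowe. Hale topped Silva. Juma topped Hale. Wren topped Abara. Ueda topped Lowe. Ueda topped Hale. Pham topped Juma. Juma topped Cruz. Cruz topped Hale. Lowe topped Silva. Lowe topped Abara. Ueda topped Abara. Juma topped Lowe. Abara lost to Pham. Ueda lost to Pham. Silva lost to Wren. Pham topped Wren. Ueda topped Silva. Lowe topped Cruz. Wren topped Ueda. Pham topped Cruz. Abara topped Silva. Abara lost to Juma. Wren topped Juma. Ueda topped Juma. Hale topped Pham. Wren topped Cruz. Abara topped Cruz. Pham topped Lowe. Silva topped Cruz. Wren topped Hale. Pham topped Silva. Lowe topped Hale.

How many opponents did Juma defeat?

5

Juma's results: beat Cruz, Silva, Hale, Abara, Lowe; lost to Ueda, Wren, Pham.
That is 5 wins.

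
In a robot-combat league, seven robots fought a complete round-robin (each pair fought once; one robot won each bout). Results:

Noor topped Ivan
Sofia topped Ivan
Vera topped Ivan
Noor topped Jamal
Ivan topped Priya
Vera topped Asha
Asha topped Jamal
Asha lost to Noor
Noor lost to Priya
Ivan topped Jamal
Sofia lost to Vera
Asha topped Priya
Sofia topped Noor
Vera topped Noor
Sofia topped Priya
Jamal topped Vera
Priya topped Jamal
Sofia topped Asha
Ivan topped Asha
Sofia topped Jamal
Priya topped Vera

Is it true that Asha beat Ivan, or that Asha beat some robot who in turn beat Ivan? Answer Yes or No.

No

Asha did not beat Ivan directly.
Asha beat Priya, Jamal, but each of them lost to Ivan. No two-step path.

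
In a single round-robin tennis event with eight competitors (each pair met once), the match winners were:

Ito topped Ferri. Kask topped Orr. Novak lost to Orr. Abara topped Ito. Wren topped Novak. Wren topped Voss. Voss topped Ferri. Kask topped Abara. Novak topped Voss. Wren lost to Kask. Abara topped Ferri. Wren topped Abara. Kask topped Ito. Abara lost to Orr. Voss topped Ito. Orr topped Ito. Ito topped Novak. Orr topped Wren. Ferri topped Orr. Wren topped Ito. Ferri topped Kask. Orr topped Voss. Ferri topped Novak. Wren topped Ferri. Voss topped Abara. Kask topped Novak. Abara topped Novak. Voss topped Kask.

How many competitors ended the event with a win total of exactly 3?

2

Win totals: Ferri 3, Novak 1, Voss 4, Abara 3, Wren 5, Ito 2, Kask 5, Orr 5.
Exactly 3: Ferri, Abara — 2 competitors.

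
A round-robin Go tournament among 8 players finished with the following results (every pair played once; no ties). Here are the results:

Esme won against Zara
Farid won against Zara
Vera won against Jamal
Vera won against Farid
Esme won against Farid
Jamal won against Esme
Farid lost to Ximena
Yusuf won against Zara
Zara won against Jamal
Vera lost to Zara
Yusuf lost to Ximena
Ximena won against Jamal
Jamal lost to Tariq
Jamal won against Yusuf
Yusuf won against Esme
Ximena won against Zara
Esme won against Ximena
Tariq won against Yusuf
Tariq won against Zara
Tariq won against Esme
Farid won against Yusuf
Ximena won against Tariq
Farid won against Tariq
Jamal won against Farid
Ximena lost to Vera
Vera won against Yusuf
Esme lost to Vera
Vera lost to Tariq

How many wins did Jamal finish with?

3

Jamal's results: beat Esme, Yusuf, Farid; lost to Tariq, Vera, Zara, Ximena.
That is 3 wins.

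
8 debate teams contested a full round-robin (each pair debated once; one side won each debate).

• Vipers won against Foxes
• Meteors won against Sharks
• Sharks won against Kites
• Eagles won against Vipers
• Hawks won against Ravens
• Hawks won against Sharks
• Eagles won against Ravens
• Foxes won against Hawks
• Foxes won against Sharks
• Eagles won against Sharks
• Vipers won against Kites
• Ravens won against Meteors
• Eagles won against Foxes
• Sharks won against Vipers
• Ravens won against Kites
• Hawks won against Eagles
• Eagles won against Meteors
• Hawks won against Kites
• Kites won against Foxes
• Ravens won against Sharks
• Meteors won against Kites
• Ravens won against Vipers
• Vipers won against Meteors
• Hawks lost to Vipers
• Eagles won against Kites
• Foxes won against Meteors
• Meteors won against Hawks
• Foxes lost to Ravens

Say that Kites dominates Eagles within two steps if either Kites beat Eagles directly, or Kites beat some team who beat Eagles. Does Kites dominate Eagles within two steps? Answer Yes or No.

Kites did not beat Eagles directly.
Kites beat Foxes, but each of them lost to Eagles. No two-step path.

No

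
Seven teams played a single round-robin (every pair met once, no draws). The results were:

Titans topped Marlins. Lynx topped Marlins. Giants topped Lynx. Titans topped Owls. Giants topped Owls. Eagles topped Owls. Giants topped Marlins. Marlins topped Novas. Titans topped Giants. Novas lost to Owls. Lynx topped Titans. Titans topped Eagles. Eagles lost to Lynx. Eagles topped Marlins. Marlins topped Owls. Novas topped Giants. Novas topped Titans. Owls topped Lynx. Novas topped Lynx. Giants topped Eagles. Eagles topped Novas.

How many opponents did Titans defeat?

4

Titans' results: beat Owls, Marlins, Eagles, Giants; lost to Lynx, Novas.
That is 4 wins.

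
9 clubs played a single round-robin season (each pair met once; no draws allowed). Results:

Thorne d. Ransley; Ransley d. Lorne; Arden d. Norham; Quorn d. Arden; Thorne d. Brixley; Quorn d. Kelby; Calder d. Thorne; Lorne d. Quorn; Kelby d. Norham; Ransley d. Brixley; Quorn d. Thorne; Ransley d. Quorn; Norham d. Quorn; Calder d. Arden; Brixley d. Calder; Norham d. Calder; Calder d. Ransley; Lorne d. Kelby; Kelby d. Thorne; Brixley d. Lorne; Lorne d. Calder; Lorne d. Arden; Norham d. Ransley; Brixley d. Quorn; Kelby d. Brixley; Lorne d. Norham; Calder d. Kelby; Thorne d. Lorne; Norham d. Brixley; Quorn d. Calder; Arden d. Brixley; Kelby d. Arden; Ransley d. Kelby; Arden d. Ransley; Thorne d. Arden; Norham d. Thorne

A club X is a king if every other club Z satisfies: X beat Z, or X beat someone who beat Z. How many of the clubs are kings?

9

Brixley reaches everyone (king).
Norham reaches everyone (king).
Kelby reaches everyone (king).
Arden reaches everyone (king).
Lorne reaches everyone (king).
Calder reaches everyone (king).
Ransley reaches everyone (king).
Quorn reaches everyone (king).
Thorne reaches everyone (king).
Kings: Brixley, Norham, Kelby, Arden, Lorne, Calder, Ransley, Quorn, Thorne — 9.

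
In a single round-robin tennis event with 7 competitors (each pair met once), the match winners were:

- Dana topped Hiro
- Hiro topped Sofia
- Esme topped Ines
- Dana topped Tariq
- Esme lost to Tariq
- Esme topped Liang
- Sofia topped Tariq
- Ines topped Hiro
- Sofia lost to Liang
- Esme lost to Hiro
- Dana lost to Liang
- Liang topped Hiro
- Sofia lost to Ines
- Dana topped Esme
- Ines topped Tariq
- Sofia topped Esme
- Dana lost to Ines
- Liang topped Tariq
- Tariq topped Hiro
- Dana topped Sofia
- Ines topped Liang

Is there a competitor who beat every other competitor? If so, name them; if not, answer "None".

Highest win total is Ines with 5 (out of 6 possible).
Ines lost to Esme, so no competitor went undefeated.

None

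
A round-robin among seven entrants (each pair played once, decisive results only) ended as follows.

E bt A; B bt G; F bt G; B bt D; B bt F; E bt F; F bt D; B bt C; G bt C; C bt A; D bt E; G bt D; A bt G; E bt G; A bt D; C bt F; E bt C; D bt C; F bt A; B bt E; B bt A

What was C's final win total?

C's results: beat A, F; lost to B, D, E, G.
That is 2 wins.

2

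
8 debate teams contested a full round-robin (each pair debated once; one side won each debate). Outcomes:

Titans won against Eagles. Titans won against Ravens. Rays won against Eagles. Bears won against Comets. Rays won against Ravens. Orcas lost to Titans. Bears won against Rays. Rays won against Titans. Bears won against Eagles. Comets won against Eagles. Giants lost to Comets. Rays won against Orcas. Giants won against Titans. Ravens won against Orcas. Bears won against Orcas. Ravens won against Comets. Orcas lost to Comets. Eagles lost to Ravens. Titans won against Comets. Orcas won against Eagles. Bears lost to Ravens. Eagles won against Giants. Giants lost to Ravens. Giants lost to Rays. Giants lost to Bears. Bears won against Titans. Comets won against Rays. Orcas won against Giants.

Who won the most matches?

Win totals: Orcas 2, Rays 5, Ravens 5, Eagles 1, Giants 1, Comets 4, Titans 4, Bears 6.
Bears leads with 6 wins (next highest: 5).

Bears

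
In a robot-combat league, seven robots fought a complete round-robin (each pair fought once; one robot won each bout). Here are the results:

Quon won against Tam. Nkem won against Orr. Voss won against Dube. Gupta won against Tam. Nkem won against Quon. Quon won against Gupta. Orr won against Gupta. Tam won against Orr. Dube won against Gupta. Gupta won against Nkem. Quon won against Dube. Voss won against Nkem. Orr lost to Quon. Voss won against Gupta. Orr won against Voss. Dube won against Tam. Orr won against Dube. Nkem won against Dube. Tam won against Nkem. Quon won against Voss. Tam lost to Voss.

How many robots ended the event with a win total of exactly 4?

1

Win totals: Quon 5, Tam 2, Voss 4, Gupta 2, Dube 2, Orr 3, Nkem 3.
Exactly 4: Voss — 1 robot.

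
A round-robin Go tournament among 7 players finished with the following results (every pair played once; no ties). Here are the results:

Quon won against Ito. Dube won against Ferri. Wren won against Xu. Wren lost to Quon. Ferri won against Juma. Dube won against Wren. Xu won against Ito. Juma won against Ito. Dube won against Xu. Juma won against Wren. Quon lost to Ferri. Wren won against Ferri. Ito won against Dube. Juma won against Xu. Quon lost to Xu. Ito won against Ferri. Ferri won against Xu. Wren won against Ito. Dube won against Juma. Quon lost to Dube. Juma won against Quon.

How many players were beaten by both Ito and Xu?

Ito beat: Ferri, Dube.
Xu beat: Ito, Quon.
No one was beaten by both.

0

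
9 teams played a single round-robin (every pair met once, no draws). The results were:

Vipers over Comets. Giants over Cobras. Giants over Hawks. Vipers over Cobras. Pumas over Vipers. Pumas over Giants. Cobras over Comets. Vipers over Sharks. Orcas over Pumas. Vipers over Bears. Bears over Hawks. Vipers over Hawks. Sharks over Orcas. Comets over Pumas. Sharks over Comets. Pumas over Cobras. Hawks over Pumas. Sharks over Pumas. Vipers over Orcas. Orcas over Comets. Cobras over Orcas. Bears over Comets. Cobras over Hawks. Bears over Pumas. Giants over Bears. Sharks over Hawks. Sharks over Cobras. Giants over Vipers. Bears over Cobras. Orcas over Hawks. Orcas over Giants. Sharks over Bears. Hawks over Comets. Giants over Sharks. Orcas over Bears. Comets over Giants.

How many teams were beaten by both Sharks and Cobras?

Sharks beat: Bears, Hawks, Pumas, Orcas, Cobras, Comets.
Cobras beat: Hawks, Orcas, Comets.
Both beat: Hawks, Orcas, Comets — 3.

3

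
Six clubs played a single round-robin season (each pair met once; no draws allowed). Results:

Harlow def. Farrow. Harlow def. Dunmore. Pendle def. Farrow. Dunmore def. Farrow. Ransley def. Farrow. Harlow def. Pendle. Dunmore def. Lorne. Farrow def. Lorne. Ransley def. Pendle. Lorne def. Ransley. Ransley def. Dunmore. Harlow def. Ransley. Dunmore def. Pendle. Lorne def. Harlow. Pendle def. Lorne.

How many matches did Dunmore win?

Dunmore's results: beat Farrow, Pendle, Lorne; lost to Ransley, Harlow.
That is 3 wins.

3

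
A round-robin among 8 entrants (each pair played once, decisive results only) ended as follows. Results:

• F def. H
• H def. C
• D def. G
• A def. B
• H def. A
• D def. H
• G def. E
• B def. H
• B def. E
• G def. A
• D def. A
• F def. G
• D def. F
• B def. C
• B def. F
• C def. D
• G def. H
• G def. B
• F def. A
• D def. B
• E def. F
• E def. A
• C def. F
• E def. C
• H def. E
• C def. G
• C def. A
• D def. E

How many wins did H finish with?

H's results: beat A, C, E; lost to B, D, F, G.
That is 3 wins.

3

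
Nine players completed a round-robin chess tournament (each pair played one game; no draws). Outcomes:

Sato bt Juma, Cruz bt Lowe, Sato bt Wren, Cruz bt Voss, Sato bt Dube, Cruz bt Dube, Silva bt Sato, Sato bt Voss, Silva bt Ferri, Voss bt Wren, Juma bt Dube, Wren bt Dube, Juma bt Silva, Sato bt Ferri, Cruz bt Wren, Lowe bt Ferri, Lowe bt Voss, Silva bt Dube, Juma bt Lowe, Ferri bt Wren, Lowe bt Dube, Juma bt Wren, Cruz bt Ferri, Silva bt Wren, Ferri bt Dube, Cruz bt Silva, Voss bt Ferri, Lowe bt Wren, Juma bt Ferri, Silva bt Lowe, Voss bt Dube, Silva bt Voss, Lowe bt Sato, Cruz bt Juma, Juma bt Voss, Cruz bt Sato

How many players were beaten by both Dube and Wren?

Dube beat: no one.
Wren beat: Dube.
No one was beaten by both.

0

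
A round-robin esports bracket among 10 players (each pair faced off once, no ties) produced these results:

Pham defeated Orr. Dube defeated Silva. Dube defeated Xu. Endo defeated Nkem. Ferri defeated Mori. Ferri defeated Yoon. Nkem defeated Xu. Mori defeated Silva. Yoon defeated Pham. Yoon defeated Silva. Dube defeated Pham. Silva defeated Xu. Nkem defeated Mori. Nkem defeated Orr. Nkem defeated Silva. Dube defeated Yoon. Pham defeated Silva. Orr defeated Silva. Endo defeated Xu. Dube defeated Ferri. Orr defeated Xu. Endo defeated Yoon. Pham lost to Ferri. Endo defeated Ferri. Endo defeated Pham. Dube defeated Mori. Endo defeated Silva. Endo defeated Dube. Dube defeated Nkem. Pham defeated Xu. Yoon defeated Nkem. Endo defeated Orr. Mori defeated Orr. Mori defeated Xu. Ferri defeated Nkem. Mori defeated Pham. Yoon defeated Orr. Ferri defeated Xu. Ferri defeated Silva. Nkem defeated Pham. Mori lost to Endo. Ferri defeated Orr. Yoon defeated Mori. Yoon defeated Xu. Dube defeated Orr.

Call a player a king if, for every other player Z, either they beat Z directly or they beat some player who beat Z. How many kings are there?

1

Dube cannot reach Endo in two steps.
Orr cannot reach Dube, Nkem, Yoon, Endo, Pham, Ferri, Mori in two steps.
Nkem cannot reach Dube, Yoon, Endo, Ferri in two steps.
Silva cannot reach Dube, Orr, Nkem, Yoon, Endo, Pham, Ferri, Mori in two steps.
Yoon cannot reach Dube, Endo, Ferri in two steps.
Endo reaches everyone (king).
Pham cannot reach Dube, Nkem, Yoon, Endo, Ferri, Mori in two steps.
Ferri cannot reach Dube, Endo in two steps.
Xu cannot reach Dube, Orr, Nkem, Silva, Yoon, Endo, Pham, Ferri, Mori in two steps.
Mori cannot reach Dube, Nkem, Yoon, Endo, Ferri in two steps.
Kings: Endo — 1.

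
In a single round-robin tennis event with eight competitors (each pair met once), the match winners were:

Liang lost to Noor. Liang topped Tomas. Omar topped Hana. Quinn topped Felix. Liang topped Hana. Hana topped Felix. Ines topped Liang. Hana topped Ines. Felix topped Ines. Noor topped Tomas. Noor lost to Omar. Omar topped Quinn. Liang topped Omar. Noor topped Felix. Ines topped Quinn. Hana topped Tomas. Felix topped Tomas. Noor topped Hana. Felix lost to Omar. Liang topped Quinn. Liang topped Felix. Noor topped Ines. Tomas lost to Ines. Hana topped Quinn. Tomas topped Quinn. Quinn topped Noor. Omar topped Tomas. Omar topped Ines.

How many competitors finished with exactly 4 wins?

1

Win totals: Ines 3, Quinn 2, Noor 5, Tomas 1, Liang 5, Felix 2, Omar 6, Hana 4.
Exactly 4: Hana — 1 competitor.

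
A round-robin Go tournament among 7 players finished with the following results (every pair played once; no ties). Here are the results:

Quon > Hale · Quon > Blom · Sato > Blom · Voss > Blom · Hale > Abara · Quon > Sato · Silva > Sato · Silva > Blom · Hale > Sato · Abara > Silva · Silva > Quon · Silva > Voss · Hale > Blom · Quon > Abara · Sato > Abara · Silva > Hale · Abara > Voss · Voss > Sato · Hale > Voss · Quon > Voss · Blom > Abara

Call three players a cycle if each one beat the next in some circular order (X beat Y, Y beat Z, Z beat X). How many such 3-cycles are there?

Win totals: Silva 5, Blom 1, Voss 2, Hale 4, Abara 2, Quon 5, Sato 2.
A player with w wins dominates both others in C(w,2) triples; summing gives 10 + 0 + 1 + 6 + 1 + 10 + 1 = 29 transitive triples.
Total triples C(7,3) = 35, so cyclic triples = 35 − 29 = 6.

6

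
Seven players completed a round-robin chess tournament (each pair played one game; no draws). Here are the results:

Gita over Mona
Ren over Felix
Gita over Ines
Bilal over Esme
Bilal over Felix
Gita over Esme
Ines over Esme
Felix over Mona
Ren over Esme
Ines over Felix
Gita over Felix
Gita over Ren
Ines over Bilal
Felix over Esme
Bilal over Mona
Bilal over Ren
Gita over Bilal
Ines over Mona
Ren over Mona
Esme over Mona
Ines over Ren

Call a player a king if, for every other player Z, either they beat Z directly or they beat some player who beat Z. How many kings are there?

1

Ines cannot reach Gita in two steps.
Gita reaches everyone (king).
Ren cannot reach Ines, Gita, Bilal in two steps.
Bilal cannot reach Ines, Gita in two steps.
Felix cannot reach Ines, Gita, Ren, Bilal in two steps.
Esme cannot reach Ines, Gita, Ren, Bilal, Felix in two steps.
Mona cannot reach Ines, Gita, Ren, Bilal, Felix, Esme in two steps.
Kings: Gita — 1.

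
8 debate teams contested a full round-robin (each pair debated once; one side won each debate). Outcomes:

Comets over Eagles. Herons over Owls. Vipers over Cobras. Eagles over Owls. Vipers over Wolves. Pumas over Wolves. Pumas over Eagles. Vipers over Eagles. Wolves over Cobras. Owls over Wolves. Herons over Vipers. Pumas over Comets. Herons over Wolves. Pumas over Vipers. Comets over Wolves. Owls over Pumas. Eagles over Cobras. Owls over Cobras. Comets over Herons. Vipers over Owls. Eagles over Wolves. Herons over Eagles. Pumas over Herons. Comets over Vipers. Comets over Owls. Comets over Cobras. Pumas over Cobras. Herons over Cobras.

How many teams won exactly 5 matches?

1

Win totals: Comets 6, Pumas 6, Herons 5, Eagles 3, Owls 3, Vipers 4, Cobras 0, Wolves 1.
Exactly 5: Herons — 1 team.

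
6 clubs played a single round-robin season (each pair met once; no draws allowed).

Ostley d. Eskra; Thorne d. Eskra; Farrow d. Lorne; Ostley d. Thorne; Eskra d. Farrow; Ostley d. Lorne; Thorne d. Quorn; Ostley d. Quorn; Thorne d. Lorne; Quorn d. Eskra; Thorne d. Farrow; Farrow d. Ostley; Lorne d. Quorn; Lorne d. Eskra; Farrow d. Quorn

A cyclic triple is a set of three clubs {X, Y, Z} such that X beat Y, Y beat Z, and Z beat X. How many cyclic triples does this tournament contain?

Of the C(6,3) = 20 triples, the cyclic ones are: {Eskra, Farrow, Quorn}; {Eskra, Farrow, Ostley}; {Eskra, Farrow, Lorne}; {Farrow, Ostley, Thorne}.
That is 4.

4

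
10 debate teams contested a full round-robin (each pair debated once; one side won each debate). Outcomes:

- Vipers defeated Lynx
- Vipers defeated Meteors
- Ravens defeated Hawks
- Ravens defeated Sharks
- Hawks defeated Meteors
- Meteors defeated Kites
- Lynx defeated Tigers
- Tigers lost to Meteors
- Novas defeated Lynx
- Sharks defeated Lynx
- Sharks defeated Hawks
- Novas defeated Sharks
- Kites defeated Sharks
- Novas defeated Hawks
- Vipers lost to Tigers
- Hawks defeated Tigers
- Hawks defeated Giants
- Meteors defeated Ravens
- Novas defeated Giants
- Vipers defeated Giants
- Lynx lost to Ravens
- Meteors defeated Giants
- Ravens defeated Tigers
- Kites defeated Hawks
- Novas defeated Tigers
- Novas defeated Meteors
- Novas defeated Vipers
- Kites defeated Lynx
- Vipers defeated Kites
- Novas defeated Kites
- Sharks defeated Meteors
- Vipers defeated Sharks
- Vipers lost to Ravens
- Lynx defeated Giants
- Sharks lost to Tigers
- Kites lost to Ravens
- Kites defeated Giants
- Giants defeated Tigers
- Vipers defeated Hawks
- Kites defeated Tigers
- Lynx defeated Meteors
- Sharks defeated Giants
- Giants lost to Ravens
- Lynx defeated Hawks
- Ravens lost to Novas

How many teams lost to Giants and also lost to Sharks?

0

Giants beat: Tigers.
Sharks beat: Lynx, Meteors, Giants, Hawks.
No one was beaten by both.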